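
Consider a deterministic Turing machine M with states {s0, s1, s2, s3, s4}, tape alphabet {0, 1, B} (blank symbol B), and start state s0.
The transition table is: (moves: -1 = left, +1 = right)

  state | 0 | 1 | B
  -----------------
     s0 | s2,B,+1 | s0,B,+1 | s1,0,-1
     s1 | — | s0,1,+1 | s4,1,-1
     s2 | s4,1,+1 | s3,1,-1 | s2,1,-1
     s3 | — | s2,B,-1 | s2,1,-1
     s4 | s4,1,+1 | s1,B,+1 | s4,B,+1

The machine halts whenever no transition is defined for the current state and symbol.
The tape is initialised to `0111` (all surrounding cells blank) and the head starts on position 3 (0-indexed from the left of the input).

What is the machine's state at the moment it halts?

s0 | 011[1]BB   read 1 → write B, move +1, go to s0
s0 | 011B[B]B   read B → write 0, move -1, go to s1
s1 | 011[B]0B   read B → write 1, move -1, go to s4
s4 | 01[1]10B   read 1 → write B, move +1, go to s1
s1 | 01B[1]0B   read 1 → write 1, move +1, go to s0
s0 | 01B1[0]B   read 0 → write B, move +1, go to s2
s2 | 01B1B[B]   read B → write 1, move -1, go to s2
s2 | 01B1[B]1   read B → write 1, move -1, go to s2
s2 | 01B[1]11   read 1 → write 1, move -1, go to s3
s3 | 01[B]111   read B → write 1, move -1, go to s2
s2 | 0[1]1111   read 1 → write 1, move -1, go to s3
s3 | [0]11111
No transition is defined for (s3, 0); M halts in state s3.

s3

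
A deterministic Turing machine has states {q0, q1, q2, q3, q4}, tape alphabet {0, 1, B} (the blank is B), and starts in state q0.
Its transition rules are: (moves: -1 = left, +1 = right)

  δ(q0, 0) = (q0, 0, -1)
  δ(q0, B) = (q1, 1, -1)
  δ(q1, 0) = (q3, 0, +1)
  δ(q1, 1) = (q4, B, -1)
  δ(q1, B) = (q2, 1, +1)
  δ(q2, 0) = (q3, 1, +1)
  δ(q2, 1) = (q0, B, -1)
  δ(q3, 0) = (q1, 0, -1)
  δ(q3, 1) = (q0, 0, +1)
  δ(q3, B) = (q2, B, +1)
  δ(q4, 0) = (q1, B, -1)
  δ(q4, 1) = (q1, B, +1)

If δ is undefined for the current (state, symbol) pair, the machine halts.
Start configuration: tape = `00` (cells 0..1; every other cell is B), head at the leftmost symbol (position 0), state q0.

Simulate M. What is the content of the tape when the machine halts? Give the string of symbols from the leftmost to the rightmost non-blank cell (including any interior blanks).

state=q0 head=0 tape=BB[0]0   (q0,0)→(q0,0,-1)
state=q0 head=-1 tape=B[B]00   (q0,B)→(q1,1,-1)
state=q1 head=-2 tape=[B]100   (q1,B)→(q2,1,+1)
state=q2 head=-1 tape=1[1]00   (q2,1)→(q0,B,-1)
state=q0 head=-2 tape=[1]B00
The non-blank tape span at halt is 1B00.

1B00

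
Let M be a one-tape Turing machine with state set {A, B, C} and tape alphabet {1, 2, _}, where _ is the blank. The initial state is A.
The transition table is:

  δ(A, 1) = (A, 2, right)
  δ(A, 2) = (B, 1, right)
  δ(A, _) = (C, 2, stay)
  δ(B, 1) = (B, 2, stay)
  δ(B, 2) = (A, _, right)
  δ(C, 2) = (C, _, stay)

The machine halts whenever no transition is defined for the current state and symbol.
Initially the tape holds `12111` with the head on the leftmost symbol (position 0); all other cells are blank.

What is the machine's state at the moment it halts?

A | [1]2111_   read 1 → write 2, move right, go to A
A | 2[2]111_   read 2 → write 1, move right, go to B
B | 21[1]11_   read 1 → write 2, move stay, go to B
B | 21[2]11_   read 2 → write _, move right, go to A
A | 21_[1]1_   read 1 → write 2, move right, go to A
A | 21_2[1]_   read 1 → write 2, move right, go to A
A | 21_22[_]   read _ → write 2, move stay, go to C
C | 21_22[2]   read 2 → write _, move stay, go to C
C | 21_22[_]
No transition is defined for (C, _); M halts in state C.

C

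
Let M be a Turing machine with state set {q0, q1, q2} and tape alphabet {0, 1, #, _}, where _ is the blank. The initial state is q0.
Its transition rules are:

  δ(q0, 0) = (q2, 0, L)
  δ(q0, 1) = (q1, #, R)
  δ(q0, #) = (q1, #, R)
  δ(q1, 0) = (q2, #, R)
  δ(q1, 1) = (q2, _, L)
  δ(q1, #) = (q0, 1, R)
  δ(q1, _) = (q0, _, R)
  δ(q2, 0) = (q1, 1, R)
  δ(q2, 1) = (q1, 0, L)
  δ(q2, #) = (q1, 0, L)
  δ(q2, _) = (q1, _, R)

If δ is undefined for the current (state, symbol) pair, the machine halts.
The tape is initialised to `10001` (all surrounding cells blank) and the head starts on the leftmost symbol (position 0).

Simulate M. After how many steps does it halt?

24

q0 | _[1]0001__   read 1 → write #, move R, go to q1
q1 | _#[0]001__   read 0 → write #, move R, go to q2
q2 | _##[0]01__   read 0 → write 1, move R, go to q1
q1 | _##1[0]1__   read 0 → write #, move R, go to q2
q2 | _##1#[1]__   read 1 → write 0, move L, go to q1
q1 | _##1[#]0__   read # → write 1, move R, go to q0
q0 | _##11[0]__   read 0 → write 0, move L, go to q2
q2 | _##1[1]0__   read 1 → write 0, move L, go to q1
q1 | _##[1]00__   read 1 → write _, move L, go to q2
q2 | _#[#]_00__   read # → write 0, move L, go to q1
q1 | _[#]0_00__   read # → write 1, move R, go to q0
q0 | _1[0]_00__   read 0 → write 0, move L, go to q2
q2 | _[1]0_00__   read 1 → write 0, move L, go to q1
q1 | [_]00_00__   read _ → write _, move R, go to q0
q0 | _[0]0_00__   read 0 → write 0, move L, go to q2
q2 | [_]00_00__   read _ → write _, move R, go to q1
q1 | _[0]0_00__   read 0 → write #, move R, go to q2
q2 | _#[0]_00__   read 0 → write 1, move R, go to q1
q1 | _#1[_]00__   read _ → write _, move R, go to q0
q0 | _#1_[0]0__   read 0 → write 0, move L, go to q2
q2 | _#1[_]00__   read _ → write _, move R, go to q1
q1 | _#1_[0]0__   read 0 → write #, move R, go to q2
q2 | _#1_#[0]__   read 0 → write 1, move R, go to q1
q1 | _#1_#1[_]_   read _ → write _, move R, go to q0
q0 | _#1_#1_[_]
M halts after 24 transitions.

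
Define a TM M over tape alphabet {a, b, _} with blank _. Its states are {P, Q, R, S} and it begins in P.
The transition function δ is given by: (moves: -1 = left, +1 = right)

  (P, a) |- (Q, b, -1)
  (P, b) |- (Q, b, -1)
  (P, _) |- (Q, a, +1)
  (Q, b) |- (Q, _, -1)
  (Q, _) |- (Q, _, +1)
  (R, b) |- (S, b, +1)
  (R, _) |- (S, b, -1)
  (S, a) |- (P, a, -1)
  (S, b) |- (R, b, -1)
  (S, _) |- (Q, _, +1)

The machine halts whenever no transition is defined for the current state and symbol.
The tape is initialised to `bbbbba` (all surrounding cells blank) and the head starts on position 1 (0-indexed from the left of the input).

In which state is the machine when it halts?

Q

state=P head=1 tape=_b[b]bbba   (P,b)→(Q,b,-1)
state=Q head=0 tape=_[b]bbbba   (Q,b)→(Q,_,-1)
state=Q head=-1 tape=[_]_bbbba   (Q,_)→(Q,_,+1)
state=Q head=0 tape=_[_]bbbba   (Q,_)→(Q,_,+1)
state=Q head=1 tape=__[b]bbba   (Q,b)→(Q,_,-1)
state=Q head=0 tape=_[_]_bbba   (Q,_)→(Q,_,+1)
state=Q head=1 tape=__[_]bbba   (Q,_)→(Q,_,+1)
state=Q head=2 tape=___[b]bba   (Q,b)→(Q,_,-1)
state=Q head=1 tape=__[_]_bba   (Q,_)→(Q,_,+1)
state=Q head=2 tape=___[_]bba   (Q,_)→(Q,_,+1)
state=Q head=3 tape=____[b]ba   (Q,b)→(Q,_,-1)
state=Q head=2 tape=___[_]_ba   (Q,_)→(Q,_,+1)
state=Q head=3 tape=____[_]ba   (Q,_)→(Q,_,+1)
state=Q head=4 tape=_____[b]a   (Q,b)→(Q,_,-1)
state=Q head=3 tape=____[_]_a   (Q,_)→(Q,_,+1)
state=Q head=4 tape=_____[_]a   (Q,_)→(Q,_,+1)
state=Q head=5 tape=______[a]
No transition is defined for (Q, a); M halts in state Q.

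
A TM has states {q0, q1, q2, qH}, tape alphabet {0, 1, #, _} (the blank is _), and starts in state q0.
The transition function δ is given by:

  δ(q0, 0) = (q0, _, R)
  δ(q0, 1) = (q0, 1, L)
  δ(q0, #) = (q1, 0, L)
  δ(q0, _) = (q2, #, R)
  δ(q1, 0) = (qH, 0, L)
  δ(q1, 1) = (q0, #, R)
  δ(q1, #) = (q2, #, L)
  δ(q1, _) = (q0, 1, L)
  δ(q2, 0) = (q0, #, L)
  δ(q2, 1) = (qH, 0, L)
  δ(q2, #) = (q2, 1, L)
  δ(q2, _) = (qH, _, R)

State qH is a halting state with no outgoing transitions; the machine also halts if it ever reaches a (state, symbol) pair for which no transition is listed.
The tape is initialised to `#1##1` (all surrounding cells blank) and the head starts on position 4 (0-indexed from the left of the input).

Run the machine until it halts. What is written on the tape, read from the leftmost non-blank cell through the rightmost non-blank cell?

q0 | #1##[1]   read 1 → write 1, move L, go to q0
q0 | #1#[#]1   read # → write 0, move L, go to q1
q1 | #1[#]01   read # → write #, move L, go to q2
q2 | #[1]#01   read 1 → write 0, move L, go to qH
qH | [#]0#01
The non-blank tape span at halt is #0#01.

#0#01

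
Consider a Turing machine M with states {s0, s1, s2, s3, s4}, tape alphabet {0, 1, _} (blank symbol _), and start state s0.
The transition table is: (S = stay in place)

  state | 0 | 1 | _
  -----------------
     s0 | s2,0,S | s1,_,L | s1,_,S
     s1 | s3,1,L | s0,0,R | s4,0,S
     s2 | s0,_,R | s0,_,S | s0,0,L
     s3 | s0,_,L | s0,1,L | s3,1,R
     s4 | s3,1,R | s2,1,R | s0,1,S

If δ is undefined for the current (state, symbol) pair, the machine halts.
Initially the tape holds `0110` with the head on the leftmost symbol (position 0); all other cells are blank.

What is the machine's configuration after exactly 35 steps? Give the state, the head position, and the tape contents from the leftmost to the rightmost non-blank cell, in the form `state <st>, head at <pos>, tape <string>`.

state=s0 head=0 tape=____[0]110   (s0,0)→(s2,0,S)
state=s2 head=0 tape=____[0]110   (s2,0)→(s0,_,R)
state=s0 head=1 tape=_____[1]10   (s0,1)→(s1,_,L)
state=s1 head=0 tape=____[_]_10   (s1,_)→(s4,0,S)
state=s4 head=0 tape=____[0]_10   (s4,0)→(s3,1,R)
state=s3 head=1 tape=____1[_]10   (s3,_)→(s3,1,R)
state=s3 head=2 tape=____11[1]0   (s3,1)→(s0,1,L)
state=s0 head=1 tape=____1[1]10   (s0,1)→(s1,_,L)
state=s1 head=0 tape=____[1]_10   (s1,1)→(s0,0,R)
state=s0 head=1 tape=____0[_]10   (s0,_)→(s1,_,S)
state=s1 head=1 tape=____0[_]10   (s1,_)→(s4,0,S)
state=s4 head=1 tape=____0[0]10   (s4,0)→(s3,1,R)
state=s3 head=2 tape=____01[1]0   (s3,1)→(s0,1,L)
state=s0 head=1 tape=____0[1]10   (s0,1)→(s1,_,L)
state=s1 head=0 tape=____[0]_10   (s1,0)→(s3,1,L)
state=s3 head=-1 tape=___[_]1_10   (s3,_)→(s3,1,R)
state=s3 head=0 tape=___1[1]_10   (s3,1)→(s0,1,L)
state=s0 head=-1 tape=___[1]1_10   (s0,1)→(s1,_,L)
state=s1 head=-2 tape=__[_]_1_10   (s1,_)→(s4,0,S)
state=s4 head=-2 tape=__[0]_1_10   (s4,0)→(s3,1,R)
state=s3 head=-1 tape=__1[_]1_10   (s3,_)→(s3,1,R)
state=s3 head=0 tape=__11[1]_10   (s3,1)→(s0,1,L)
state=s0 head=-1 tape=__1[1]1_10   (s0,1)→(s1,_,L)
state=s1 head=-2 tape=__[1]_1_10   (s1,1)→(s0,0,R)
state=s0 head=-1 tape=__0[_]1_10   (s0,_)→(s1,_,S)
state=s1 head=-1 tape=__0[_]1_10   (s1,_)→(s4,0,S)
state=s4 head=-1 tape=__0[0]1_10   (s4,0)→(s3,1,R)
state=s3 head=0 tape=__01[1]_10   (s3,1)→(s0,1,L)
state=s0 head=-1 tape=__0[1]1_10   (s0,1)→(s1,_,L)
state=s1 head=-2 tape=__[0]_1_10   (s1,0)→(s3,1,L)
state=s3 head=-3 tape=_[_]1_1_10   (s3,_)→(s3,1,R)
state=s3 head=-2 tape=_1[1]_1_10   (s3,1)→(s0,1,L)
state=s0 head=-3 tape=_[1]1_1_10   (s0,1)→(s1,_,L)
state=s1 head=-4 tape=[_]_1_1_10   (s1,_)→(s4,0,S)
state=s4 head=-4 tape=[0]_1_1_10   (s4,0)→(s3,1,R)
state=s3 head=-3 tape=1[_]1_1_10
After 35 steps: state s3, head at -3, tape 1_1_1_10.

state s3, head at -3, tape 1_1_1_10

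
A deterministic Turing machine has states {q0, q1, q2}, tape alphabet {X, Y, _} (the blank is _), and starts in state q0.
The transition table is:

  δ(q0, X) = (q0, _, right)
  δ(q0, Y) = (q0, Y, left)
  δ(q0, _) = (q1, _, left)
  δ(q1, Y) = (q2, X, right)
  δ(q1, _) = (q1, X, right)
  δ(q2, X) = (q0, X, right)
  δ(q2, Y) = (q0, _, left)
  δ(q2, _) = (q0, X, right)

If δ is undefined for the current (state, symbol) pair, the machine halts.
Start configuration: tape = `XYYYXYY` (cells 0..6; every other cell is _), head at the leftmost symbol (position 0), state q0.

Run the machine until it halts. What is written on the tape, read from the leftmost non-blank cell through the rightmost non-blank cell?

q0 | _[X]YYYXYY   read X → write _, move right, go to q0
q0 | __[Y]YYXYY   read Y → write Y, move left, go to q0
q0 | _[_]YYYXYY   read _ → write _, move left, go to q1
q1 | [_]_YYYXYY   read _ → write X, move right, go to q1
q1 | X[_]YYYXYY   read _ → write X, move right, go to q1
q1 | XX[Y]YYXYY   read Y → write X, move right, go to q2
q2 | XXX[Y]YXYY   read Y → write _, move left, go to q0
q0 | XX[X]_YXYY   read X → write _, move right, go to q0
q0 | XX_[_]YXYY   read _ → write _, move left, go to q1
q1 | XX[_]_YXYY   read _ → write X, move right, go to q1
q1 | XXX[_]YXYY   read _ → write X, move right, go to q1
q1 | XXXX[Y]XYY   read Y → write X, move right, go to q2
q2 | XXXXX[X]YY   read X → write X, move right, go to q0
q0 | XXXXXX[Y]Y   read Y → write Y, move left, go to q0
q0 | XXXXX[X]YY   read X → write _, move right, go to q0
q0 | XXXXX_[Y]Y   read Y → write Y, move left, go to q0
q0 | XXXXX[_]YY   read _ → write _, move left, go to q1
q1 | XXXX[X]_YY
The non-blank tape span at halt is XXXXX_YY.

XXXXX_YY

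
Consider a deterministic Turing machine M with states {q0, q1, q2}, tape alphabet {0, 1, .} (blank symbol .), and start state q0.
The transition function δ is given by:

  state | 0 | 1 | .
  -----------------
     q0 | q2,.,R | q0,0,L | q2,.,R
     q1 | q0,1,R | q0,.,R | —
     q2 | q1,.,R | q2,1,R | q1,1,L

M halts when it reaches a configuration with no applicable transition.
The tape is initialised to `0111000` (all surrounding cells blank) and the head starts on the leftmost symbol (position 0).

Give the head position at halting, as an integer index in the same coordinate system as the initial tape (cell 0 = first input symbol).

6

q0 | [0]111000.   read 0 → write ., move R, go to q2
q2 | .[1]11000.   read 1 → write 1, move R, go to q2
q2 | .1[1]1000.   read 1 → write 1, move R, go to q2
q2 | .11[1]000.   read 1 → write 1, move R, go to q2
q2 | .111[0]00.   read 0 → write ., move R, go to q1
q1 | .111.[0]0.   read 0 → write 1, move R, go to q0
q0 | .111.1[0].   read 0 → write ., move R, go to q2
q2 | .111.1.[.]   read . → write 1, move L, go to q1
q1 | .111.1[.]1
At halt the head is at cell 6.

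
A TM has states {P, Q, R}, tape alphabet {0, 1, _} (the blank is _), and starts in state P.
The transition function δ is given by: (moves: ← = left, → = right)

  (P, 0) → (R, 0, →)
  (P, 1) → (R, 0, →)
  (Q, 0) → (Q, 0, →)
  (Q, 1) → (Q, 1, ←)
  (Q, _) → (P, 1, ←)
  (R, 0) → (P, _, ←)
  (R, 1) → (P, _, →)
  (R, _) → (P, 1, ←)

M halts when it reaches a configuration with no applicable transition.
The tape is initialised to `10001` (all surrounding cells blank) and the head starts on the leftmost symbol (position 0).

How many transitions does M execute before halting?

state=P head=0 tape=[1]0001__   (P,1)→(R,0,→)
state=R head=1 tape=0[0]001__   (R,0)→(P,_,←)
state=P head=0 tape=[0]_001__   (P,0)→(R,0,→)
state=R head=1 tape=0[_]001__   (R,_)→(P,1,←)
state=P head=0 tape=[0]1001__   (P,0)→(R,0,→)
state=R head=1 tape=0[1]001__   (R,1)→(P,_,→)
state=P head=2 tape=0_[0]01__   (P,0)→(R,0,→)
state=R head=3 tape=0_0[0]1__   (R,0)→(P,_,←)
state=P head=2 tape=0_[0]_1__   (P,0)→(R,0,→)
state=R head=3 tape=0_0[_]1__   (R,_)→(P,1,←)
state=P head=2 tape=0_[0]11__   (P,0)→(R,0,→)
state=R head=3 tape=0_0[1]1__   (R,1)→(P,_,→)
state=P head=4 tape=0_0_[1]__   (P,1)→(R,0,→)
state=R head=5 tape=0_0_0[_]_   (R,_)→(P,1,←)
state=P head=4 tape=0_0_[0]1_   (P,0)→(R,0,→)
state=R head=5 tape=0_0_0[1]_   (R,1)→(P,_,→)
state=P head=6 tape=0_0_0_[_]
M halts after 16 transitions.

16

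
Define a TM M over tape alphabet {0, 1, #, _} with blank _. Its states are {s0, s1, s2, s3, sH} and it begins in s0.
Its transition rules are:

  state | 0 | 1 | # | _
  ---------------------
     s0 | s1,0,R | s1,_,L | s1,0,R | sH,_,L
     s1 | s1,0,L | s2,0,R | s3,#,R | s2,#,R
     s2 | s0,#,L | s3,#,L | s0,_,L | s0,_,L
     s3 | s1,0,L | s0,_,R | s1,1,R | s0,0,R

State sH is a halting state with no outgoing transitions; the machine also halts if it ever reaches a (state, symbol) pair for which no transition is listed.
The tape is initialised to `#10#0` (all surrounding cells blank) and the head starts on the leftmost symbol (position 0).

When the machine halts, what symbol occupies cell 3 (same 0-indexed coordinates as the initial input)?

state=s0 head=0 tape=[#]10#0__   (s0,#)→(s1,0,R)
state=s1 head=1 tape=0[1]0#0__   (s1,1)→(s2,0,R)
state=s2 head=2 tape=00[0]#0__   (s2,0)→(s0,#,L)
state=s0 head=1 tape=0[0]##0__   (s0,0)→(s1,0,R)
state=s1 head=2 tape=00[#]#0__   (s1,#)→(s3,#,R)
state=s3 head=3 tape=00#[#]0__   (s3,#)→(s1,1,R)
state=s1 head=4 tape=00#1[0]__   (s1,0)→(s1,0,L)
state=s1 head=3 tape=00#[1]0__   (s1,1)→(s2,0,R)
state=s2 head=4 tape=00#0[0]__   (s2,0)→(s0,#,L)
state=s0 head=3 tape=00#[0]#__   (s0,0)→(s1,0,R)
state=s1 head=4 tape=00#0[#]__   (s1,#)→(s3,#,R)
state=s3 head=5 tape=00#0#[_]_   (s3,_)→(s0,0,R)
state=s0 head=6 tape=00#0#0[_]   (s0,_)→(sH,_,L)
state=sH head=5 tape=00#0#[0]_
Cell 3 holds 0 when M halts.

0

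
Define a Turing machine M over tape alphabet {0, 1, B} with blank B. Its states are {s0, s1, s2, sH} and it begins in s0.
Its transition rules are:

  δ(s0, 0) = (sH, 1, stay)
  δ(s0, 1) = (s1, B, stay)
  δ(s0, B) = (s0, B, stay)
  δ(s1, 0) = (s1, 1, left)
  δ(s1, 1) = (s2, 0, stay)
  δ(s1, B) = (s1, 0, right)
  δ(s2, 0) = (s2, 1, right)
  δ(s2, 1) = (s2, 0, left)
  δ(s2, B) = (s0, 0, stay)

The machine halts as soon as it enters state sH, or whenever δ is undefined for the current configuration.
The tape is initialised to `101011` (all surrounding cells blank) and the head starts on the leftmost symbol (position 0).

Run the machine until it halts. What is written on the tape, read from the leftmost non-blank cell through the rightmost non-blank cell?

s0 | BB[1]01011   read 1 → write B, move stay, go to s1
s1 | BB[B]01011   read B → write 0, move right, go to s1
s1 | BB0[0]1011   read 0 → write 1, move left, go to s1
s1 | BB[0]11011   read 0 → write 1, move left, go to s1
s1 | B[B]111011   read B → write 0, move right, go to s1
s1 | B0[1]11011   read 1 → write 0, move stay, go to s2
s2 | B0[0]11011   read 0 → write 1, move right, go to s2
s2 | B01[1]1011   read 1 → write 0, move left, go to s2
s2 | B0[1]01011   read 1 → write 0, move left, go to s2
s2 | B[0]001011   read 0 → write 1, move right, go to s2
s2 | B1[0]01011   read 0 → write 1, move right, go to s2
s2 | B11[0]1011   read 0 → write 1, move right, go to s2
s2 | B111[1]011   read 1 → write 0, move left, go to s2
s2 | B11[1]0011   read 1 → write 0, move left, go to s2
s2 | B1[1]00011   read 1 → write 0, move left, go to s2
s2 | B[1]000011   read 1 → write 0, move left, go to s2
s2 | [B]0000011   read B → write 0, move stay, go to s0
s0 | [0]0000011   read 0 → write 1, move stay, go to sH
sH | [1]0000011
The non-blank tape span at halt is 10000011.

10000011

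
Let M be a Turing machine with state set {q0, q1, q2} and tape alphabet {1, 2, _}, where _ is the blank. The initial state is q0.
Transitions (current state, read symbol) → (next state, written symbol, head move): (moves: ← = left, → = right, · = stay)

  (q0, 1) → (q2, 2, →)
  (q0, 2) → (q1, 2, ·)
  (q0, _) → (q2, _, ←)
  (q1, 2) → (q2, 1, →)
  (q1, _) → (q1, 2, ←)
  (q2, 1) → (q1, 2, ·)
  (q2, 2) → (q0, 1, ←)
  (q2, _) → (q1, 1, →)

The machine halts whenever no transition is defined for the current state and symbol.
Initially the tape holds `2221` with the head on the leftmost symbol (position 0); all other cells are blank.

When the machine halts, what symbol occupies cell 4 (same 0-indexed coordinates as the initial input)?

state=q0 head=0 tape=[2]221__   (q0,2)→(q1,2,·)
state=q1 head=0 tape=[2]221__   (q1,2)→(q2,1,→)
state=q2 head=1 tape=1[2]21__   (q2,2)→(q0,1,←)
state=q0 head=0 tape=[1]121__   (q0,1)→(q2,2,→)
state=q2 head=1 tape=2[1]21__   (q2,1)→(q1,2,·)
state=q1 head=1 tape=2[2]21__   (q1,2)→(q2,1,→)
state=q2 head=2 tape=21[2]1__   (q2,2)→(q0,1,←)
state=q0 head=1 tape=2[1]11__   (q0,1)→(q2,2,→)
state=q2 head=2 tape=22[1]1__   (q2,1)→(q1,2,·)
state=q1 head=2 tape=22[2]1__   (q1,2)→(q2,1,→)
state=q2 head=3 tape=221[1]__   (q2,1)→(q1,2,·)
state=q1 head=3 tape=221[2]__   (q1,2)→(q2,1,→)
state=q2 head=4 tape=2211[_]_   (q2,_)→(q1,1,→)
state=q1 head=5 tape=22111[_]   (q1,_)→(q1,2,←)
state=q1 head=4 tape=2211[1]2
Cell 4 holds 1 when M halts.

1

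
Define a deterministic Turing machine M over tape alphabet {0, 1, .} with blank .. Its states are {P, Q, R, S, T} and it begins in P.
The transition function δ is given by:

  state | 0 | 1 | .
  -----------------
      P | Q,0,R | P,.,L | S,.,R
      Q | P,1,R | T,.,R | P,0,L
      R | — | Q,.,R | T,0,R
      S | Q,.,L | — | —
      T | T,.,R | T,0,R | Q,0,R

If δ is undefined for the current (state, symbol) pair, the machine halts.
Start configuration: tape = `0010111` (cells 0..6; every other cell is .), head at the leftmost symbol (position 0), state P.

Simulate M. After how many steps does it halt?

state=P head=0 tape=[0]010111   (P,0)→(Q,0,R)
state=Q head=1 tape=0[0]10111   (Q,0)→(P,1,R)
state=P head=2 tape=01[1]0111   (P,1)→(P,.,L)
state=P head=1 tape=0[1].0111   (P,1)→(P,.,L)
state=P head=0 tape=[0]..0111   (P,0)→(Q,0,R)
state=Q head=1 tape=0[.].0111   (Q,.)→(P,0,L)
state=P head=0 tape=[0]0.0111   (P,0)→(Q,0,R)
state=Q head=1 tape=0[0].0111   (Q,0)→(P,1,R)
state=P head=2 tape=01[.]0111   (P,.)→(S,.,R)
state=S head=3 tape=01.[0]111   (S,0)→(Q,.,L)
state=Q head=2 tape=01[.].111   (Q,.)→(P,0,L)
state=P head=1 tape=0[1]0.111   (P,1)→(P,.,L)
state=P head=0 tape=[0].0.111   (P,0)→(Q,0,R)
state=Q head=1 tape=0[.]0.111   (Q,.)→(P,0,L)
state=P head=0 tape=[0]00.111   (P,0)→(Q,0,R)
state=Q head=1 tape=0[0]0.111   (Q,0)→(P,1,R)
state=P head=2 tape=01[0].111   (P,0)→(Q,0,R)
state=Q head=3 tape=010[.]111   (Q,.)→(P,0,L)
state=P head=2 tape=01[0]0111   (P,0)→(Q,0,R)
state=Q head=3 tape=010[0]111   (Q,0)→(P,1,R)
state=P head=4 tape=0101[1]11   (P,1)→(P,.,L)
state=P head=3 tape=010[1].11   (P,1)→(P,.,L)
state=P head=2 tape=01[0]..11   (P,0)→(Q,0,R)
state=Q head=3 tape=010[.].11   (Q,.)→(P,0,L)
state=P head=2 tape=01[0]0.11   (P,0)→(Q,0,R)
state=Q head=3 tape=010[0].11   (Q,0)→(P,1,R)
state=P head=4 tape=0101[.]11   (P,.)→(S,.,R)
state=S head=5 tape=0101.[1]1
M halts after 27 transitions.

27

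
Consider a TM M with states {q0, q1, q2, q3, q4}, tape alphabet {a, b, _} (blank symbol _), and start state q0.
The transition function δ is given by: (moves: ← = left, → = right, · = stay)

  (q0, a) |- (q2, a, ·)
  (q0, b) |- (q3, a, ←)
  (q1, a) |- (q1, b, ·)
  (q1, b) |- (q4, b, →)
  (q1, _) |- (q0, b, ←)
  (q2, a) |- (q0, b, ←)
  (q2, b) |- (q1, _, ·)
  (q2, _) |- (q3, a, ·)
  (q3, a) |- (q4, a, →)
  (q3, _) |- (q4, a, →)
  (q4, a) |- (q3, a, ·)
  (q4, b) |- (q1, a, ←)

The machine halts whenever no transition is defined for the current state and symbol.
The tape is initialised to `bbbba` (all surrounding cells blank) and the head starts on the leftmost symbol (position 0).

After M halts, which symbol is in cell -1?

a

state=q0 head=0 tape=_[b]bbba_   (q0,b)→(q3,a,←)
state=q3 head=-1 tape=[_]abbba_   (q3,_)→(q4,a,→)
state=q4 head=0 tape=a[a]bbba_   (q4,a)→(q3,a,·)
state=q3 head=0 tape=a[a]bbba_   (q3,a)→(q4,a,→)
state=q4 head=1 tape=aa[b]bba_   (q4,b)→(q1,a,←)
state=q1 head=0 tape=a[a]abba_   (q1,a)→(q1,b,·)
state=q1 head=0 tape=a[b]abba_   (q1,b)→(q4,b,→)
state=q4 head=1 tape=ab[a]bba_   (q4,a)→(q3,a,·)
state=q3 head=1 tape=ab[a]bba_   (q3,a)→(q4,a,→)
state=q4 head=2 tape=aba[b]ba_   (q4,b)→(q1,a,←)
state=q1 head=1 tape=ab[a]aba_   (q1,a)→(q1,b,·)
state=q1 head=1 tape=ab[b]aba_   (q1,b)→(q4,b,→)
state=q4 head=2 tape=abb[a]ba_   (q4,a)→(q3,a,·)
state=q3 head=2 tape=abb[a]ba_   (q3,a)→(q4,a,→)
state=q4 head=3 tape=abba[b]a_   (q4,b)→(q1,a,←)
state=q1 head=2 tape=abb[a]aa_   (q1,a)→(q1,b,·)
state=q1 head=2 tape=abb[b]aa_   (q1,b)→(q4,b,→)
state=q4 head=3 tape=abbb[a]a_   (q4,a)→(q3,a,·)
state=q3 head=3 tape=abbb[a]a_   (q3,a)→(q4,a,→)
state=q4 head=4 tape=abbba[a]_   (q4,a)→(q3,a,·)
state=q3 head=4 tape=abbba[a]_   (q3,a)→(q4,a,→)
state=q4 head=5 tape=abbbaa[_]
Cell -1 holds a when M halts.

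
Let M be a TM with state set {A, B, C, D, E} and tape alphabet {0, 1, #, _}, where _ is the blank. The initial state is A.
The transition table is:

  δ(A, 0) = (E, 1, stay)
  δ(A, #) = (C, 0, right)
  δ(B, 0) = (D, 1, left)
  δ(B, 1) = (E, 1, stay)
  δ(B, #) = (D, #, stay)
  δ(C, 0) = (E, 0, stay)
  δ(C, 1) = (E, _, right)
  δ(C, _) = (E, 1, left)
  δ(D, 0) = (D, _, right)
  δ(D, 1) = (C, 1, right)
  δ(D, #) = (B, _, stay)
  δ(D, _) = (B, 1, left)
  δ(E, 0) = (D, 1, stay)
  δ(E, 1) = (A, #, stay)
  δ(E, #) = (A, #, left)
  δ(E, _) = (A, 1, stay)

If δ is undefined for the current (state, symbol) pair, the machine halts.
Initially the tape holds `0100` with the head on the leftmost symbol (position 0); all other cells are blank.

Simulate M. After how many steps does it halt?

14

state=A head=0 tape=[0]100__   (A,0)→(E,1,stay)
state=E head=0 tape=[1]100__   (E,1)→(A,#,stay)
state=A head=0 tape=[#]100__   (A,#)→(C,0,right)
state=C head=1 tape=0[1]00__   (C,1)→(E,_,right)
state=E head=2 tape=0_[0]0__   (E,0)→(D,1,stay)
state=D head=2 tape=0_[1]0__   (D,1)→(C,1,right)
state=C head=3 tape=0_1[0]__   (C,0)→(E,0,stay)
state=E head=3 tape=0_1[0]__   (E,0)→(D,1,stay)
state=D head=3 tape=0_1[1]__   (D,1)→(C,1,right)
state=C head=4 tape=0_11[_]_   (C,_)→(E,1,left)
state=E head=3 tape=0_1[1]1_   (E,1)→(A,#,stay)
state=A head=3 tape=0_1[#]1_   (A,#)→(C,0,right)
state=C head=4 tape=0_10[1]_   (C,1)→(E,_,right)
state=E head=5 tape=0_10_[_]   (E,_)→(A,1,stay)
state=A head=5 tape=0_10_[1]
M halts after 14 transitions.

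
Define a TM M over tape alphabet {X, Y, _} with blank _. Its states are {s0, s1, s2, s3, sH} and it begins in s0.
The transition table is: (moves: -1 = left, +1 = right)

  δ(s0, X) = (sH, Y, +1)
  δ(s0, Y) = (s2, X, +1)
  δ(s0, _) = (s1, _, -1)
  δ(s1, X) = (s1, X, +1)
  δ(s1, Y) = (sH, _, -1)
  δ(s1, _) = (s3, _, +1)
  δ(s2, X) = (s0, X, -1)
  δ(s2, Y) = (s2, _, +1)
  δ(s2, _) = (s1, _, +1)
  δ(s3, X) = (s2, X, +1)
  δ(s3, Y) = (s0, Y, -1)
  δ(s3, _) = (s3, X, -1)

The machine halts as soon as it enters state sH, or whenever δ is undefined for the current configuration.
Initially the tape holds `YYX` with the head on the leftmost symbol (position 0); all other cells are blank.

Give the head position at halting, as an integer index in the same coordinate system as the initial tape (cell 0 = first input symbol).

state=s0 head=0 tape=[Y]YX___   (s0,Y)→(s2,X,+1)
state=s2 head=1 tape=X[Y]X___   (s2,Y)→(s2,_,+1)
state=s2 head=2 tape=X_[X]___   (s2,X)→(s0,X,-1)
state=s0 head=1 tape=X[_]X___   (s0,_)→(s1,_,-1)
state=s1 head=0 tape=[X]_X___   (s1,X)→(s1,X,+1)
state=s1 head=1 tape=X[_]X___   (s1,_)→(s3,_,+1)
state=s3 head=2 tape=X_[X]___   (s3,X)→(s2,X,+1)
state=s2 head=3 tape=X_X[_]__   (s2,_)→(s1,_,+1)
state=s1 head=4 tape=X_X_[_]_   (s1,_)→(s3,_,+1)
state=s3 head=5 tape=X_X__[_]   (s3,_)→(s3,X,-1)
state=s3 head=4 tape=X_X_[_]X   (s3,_)→(s3,X,-1)
state=s3 head=3 tape=X_X[_]XX   (s3,_)→(s3,X,-1)
state=s3 head=2 tape=X_[X]XXX   (s3,X)→(s2,X,+1)
state=s2 head=3 tape=X_X[X]XX   (s2,X)→(s0,X,-1)
state=s0 head=2 tape=X_[X]XXX   (s0,X)→(sH,Y,+1)
state=sH head=3 tape=X_Y[X]XX
At halt the head is at cell 3.

3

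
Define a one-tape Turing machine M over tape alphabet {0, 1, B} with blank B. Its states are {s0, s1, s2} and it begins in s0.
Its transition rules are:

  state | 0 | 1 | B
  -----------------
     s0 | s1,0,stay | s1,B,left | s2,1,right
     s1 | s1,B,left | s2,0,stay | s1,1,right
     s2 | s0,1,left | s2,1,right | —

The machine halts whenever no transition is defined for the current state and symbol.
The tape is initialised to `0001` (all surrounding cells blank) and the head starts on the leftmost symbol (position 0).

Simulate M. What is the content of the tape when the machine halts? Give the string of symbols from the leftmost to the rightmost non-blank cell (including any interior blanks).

11B1B01

s0 | BBB[0]001   read 0 → write 0, move stay, go to s1
s1 | BBB[0]001   read 0 → write B, move left, go to s1
s1 | BB[B]B001   read B → write 1, move right, go to s1
s1 | BB1[B]001   read B → write 1, move right, go to s1
s1 | BB11[0]01   read 0 → write B, move left, go to s1
s1 | BB1[1]B01   read 1 → write 0, move stay, go to s2
s2 | BB1[0]B01   read 0 → write 1, move left, go to s0
s0 | BB[1]1B01   read 1 → write B, move left, go to s1
s1 | B[B]B1B01   read B → write 1, move right, go to s1
s1 | B1[B]1B01   read B → write 1, move right, go to s1
s1 | B11[1]B01   read 1 → write 0, move stay, go to s2
s2 | B11[0]B01   read 0 → write 1, move left, go to s0
s0 | B1[1]1B01   read 1 → write B, move left, go to s1
s1 | B[1]B1B01   read 1 → write 0, move stay, go to s2
s2 | B[0]B1B01   read 0 → write 1, move left, go to s0
s0 | [B]1B1B01   read B → write 1, move right, go to s2
s2 | 1[1]B1B01   read 1 → write 1, move right, go to s2
s2 | 11[B]1B01
The non-blank tape span at halt is 11B1B01.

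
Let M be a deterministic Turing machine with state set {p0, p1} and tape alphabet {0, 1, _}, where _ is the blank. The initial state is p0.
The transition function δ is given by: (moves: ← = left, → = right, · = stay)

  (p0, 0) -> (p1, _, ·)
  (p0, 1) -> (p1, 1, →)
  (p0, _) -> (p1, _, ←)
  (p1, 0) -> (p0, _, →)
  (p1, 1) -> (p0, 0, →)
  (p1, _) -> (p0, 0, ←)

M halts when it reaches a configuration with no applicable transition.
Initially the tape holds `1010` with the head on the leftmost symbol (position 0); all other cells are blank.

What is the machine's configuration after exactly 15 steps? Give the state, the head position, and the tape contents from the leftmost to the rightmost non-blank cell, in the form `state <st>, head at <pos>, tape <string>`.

p0 | [1]010_   read 1 → write 1, move →, go to p1
p1 | 1[0]10_   read 0 → write _, move →, go to p0
p0 | 1_[1]0_   read 1 → write 1, move →, go to p1
p1 | 1_1[0]_   read 0 → write _, move →, go to p0
p0 | 1_1_[_]   read _ → write _, move ←, go to p1
p1 | 1_1[_]_   read _ → write 0, move ←, go to p0
p0 | 1_[1]0_   read 1 → write 1, move →, go to p1
p1 | 1_1[0]_   read 0 → write _, move →, go to p0
p0 | 1_1_[_]   read _ → write _, move ←, go to p1
p1 | 1_1[_]_   read _ → write 0, move ←, go to p0
p0 | 1_[1]0_   read 1 → write 1, move →, go to p1
p1 | 1_1[0]_   read 0 → write _, move →, go to p0
p0 | 1_1_[_]   read _ → write _, move ←, go to p1
p1 | 1_1[_]_   read _ → write 0, move ←, go to p0
p0 | 1_[1]0_   read 1 → write 1, move →, go to p1
p1 | 1_1[0]_
After 15 steps: state p1, head at 3, tape 1_10.

state p1, head at 3, tape 1_10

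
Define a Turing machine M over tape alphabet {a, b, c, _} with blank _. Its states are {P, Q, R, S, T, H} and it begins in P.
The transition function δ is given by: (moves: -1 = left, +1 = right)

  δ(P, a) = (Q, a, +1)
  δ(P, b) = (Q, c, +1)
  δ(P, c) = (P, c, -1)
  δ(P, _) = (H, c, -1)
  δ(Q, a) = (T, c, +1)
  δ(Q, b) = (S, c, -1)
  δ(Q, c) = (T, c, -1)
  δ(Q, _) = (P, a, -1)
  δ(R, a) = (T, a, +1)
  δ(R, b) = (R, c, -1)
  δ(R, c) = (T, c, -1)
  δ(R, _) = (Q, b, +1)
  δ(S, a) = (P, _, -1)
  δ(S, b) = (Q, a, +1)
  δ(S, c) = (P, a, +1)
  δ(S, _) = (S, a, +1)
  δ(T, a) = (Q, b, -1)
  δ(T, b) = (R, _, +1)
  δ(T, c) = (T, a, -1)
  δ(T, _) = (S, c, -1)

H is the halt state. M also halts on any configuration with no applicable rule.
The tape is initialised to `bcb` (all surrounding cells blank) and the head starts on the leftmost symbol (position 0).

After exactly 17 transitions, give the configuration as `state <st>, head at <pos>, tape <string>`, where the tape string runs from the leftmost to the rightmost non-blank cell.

state=P head=0 tape=__[b]cb   (P,b)→(Q,c,+1)
state=Q head=1 tape=__c[c]b   (Q,c)→(T,c,-1)
state=T head=0 tape=__[c]cb   (T,c)→(T,a,-1)
state=T head=-1 tape=_[_]acb   (T,_)→(S,c,-1)
state=S head=-2 tape=[_]cacb   (S,_)→(S,a,+1)
state=S head=-1 tape=a[c]acb   (S,c)→(P,a,+1)
state=P head=0 tape=aa[a]cb   (P,a)→(Q,a,+1)
state=Q head=1 tape=aaa[c]b   (Q,c)→(T,c,-1)
state=T head=0 tape=aa[a]cb   (T,a)→(Q,b,-1)
state=Q head=-1 tape=a[a]bcb   (Q,a)→(T,c,+1)
state=T head=0 tape=ac[b]cb   (T,b)→(R,_,+1)
state=R head=1 tape=ac_[c]b   (R,c)→(T,c,-1)
state=T head=0 tape=ac[_]cb   (T,_)→(S,c,-1)
state=S head=-1 tape=a[c]ccb   (S,c)→(P,a,+1)
state=P head=0 tape=aa[c]cb   (P,c)→(P,c,-1)
state=P head=-1 tape=a[a]ccb   (P,a)→(Q,a,+1)
state=Q head=0 tape=aa[c]cb   (Q,c)→(T,c,-1)
state=T head=-1 tape=a[a]ccb
After 17 steps: state T, head at -1, tape aaccb.

state T, head at -1, tape aaccb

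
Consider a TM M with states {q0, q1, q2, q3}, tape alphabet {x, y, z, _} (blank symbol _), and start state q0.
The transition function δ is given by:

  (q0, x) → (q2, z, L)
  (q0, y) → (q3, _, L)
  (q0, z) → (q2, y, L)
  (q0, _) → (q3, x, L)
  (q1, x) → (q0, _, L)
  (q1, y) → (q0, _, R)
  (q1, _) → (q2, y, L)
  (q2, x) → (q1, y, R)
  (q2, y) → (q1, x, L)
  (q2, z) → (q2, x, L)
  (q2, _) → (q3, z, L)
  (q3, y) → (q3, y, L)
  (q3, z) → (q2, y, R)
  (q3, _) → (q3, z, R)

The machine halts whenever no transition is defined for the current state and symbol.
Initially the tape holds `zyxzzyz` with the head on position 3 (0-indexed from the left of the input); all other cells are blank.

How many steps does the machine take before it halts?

16

q0 | _zyx[z]zyz   read z → write y, move L, go to q2
q2 | _zy[x]yzyz   read x → write y, move R, go to q1
q1 | _zyy[y]zyz   read y → write _, move R, go to q0
q0 | _zyy_[z]yz   read z → write y, move L, go to q2
q2 | _zyy[_]yyz   read _ → write z, move L, go to q3
q3 | _zy[y]zyyz   read y → write y, move L, go to q3
q3 | _z[y]yzyyz   read y → write y, move L, go to q3
q3 | _[z]yyzyyz   read z → write y, move R, go to q2
q2 | _y[y]yzyyz   read y → write x, move L, go to q1
q1 | _[y]xyzyyz   read y → write _, move R, go to q0
q0 | __[x]yzyyz   read x → write z, move L, go to q2
q2 | _[_]zyzyyz   read _ → write z, move L, go to q3
q3 | [_]zzyzyyz   read _ → write z, move R, go to q3
q3 | z[z]zyzyyz   read z → write y, move R, go to q2
q2 | zy[z]yzyyz   read z → write x, move L, go to q2
q2 | z[y]xyzyyz   read y → write x, move L, go to q1
q1 | [z]xxyzyyz
M halts after 16 transitions.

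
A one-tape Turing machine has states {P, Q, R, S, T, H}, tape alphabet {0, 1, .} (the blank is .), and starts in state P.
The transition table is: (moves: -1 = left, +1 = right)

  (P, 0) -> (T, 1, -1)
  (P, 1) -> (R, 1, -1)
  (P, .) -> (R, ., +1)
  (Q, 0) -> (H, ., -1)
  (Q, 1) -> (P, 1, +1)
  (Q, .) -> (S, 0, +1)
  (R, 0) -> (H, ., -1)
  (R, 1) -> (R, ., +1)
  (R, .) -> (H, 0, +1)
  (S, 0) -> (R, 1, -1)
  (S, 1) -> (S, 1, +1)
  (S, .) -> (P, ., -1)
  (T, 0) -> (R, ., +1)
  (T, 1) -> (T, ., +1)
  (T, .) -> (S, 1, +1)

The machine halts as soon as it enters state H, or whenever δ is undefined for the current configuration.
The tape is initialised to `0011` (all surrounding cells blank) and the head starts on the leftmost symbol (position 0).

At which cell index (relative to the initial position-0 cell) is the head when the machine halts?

5

P | .[0]011..   read 0 → write 1, move -1, go to T
T | [.]1011..   read . → write 1, move +1, go to S
S | 1[1]011..   read 1 → write 1, move +1, go to S
S | 11[0]11..   read 0 → write 1, move -1, go to R
R | 1[1]111..   read 1 → write ., move +1, go to R
R | 1.[1]11..   read 1 → write ., move +1, go to R
R | 1..[1]1..   read 1 → write ., move +1, go to R
R | 1...[1]..   read 1 → write ., move +1, go to R
R | 1....[.].   read . → write 0, move +1, go to H
H | 1....0[.]
At halt the head is at cell 5.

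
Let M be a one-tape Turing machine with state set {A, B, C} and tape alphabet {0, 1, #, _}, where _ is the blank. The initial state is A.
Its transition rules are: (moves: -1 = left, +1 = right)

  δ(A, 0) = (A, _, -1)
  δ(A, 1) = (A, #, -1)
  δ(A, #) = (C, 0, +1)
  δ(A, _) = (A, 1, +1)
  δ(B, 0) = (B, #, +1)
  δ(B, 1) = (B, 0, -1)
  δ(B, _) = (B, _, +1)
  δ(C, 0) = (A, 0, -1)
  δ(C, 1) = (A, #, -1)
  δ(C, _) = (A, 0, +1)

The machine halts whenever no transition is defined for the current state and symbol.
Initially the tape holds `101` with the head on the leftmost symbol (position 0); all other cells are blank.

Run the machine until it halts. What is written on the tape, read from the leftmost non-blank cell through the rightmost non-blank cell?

10010##

A | ____[1]01   read 1 → write #, move -1, go to A
A | ___[_]#01   read _ → write 1, move +1, go to A
A | ___1[#]01   read # → write 0, move +1, go to C
C | ___10[0]1   read 0 → write 0, move -1, go to A
A | ___1[0]01   read 0 → write _, move -1, go to A
A | ___[1]_01   read 1 → write #, move -1, go to A
A | __[_]#_01   read _ → write 1, move +1, go to A
A | __1[#]_01   read # → write 0, move +1, go to C
C | __10[_]01   read _ → write 0, move +1, go to A
A | __100[0]1   read 0 → write _, move -1, go to A
A | __10[0]_1   read 0 → write _, move -1, go to A
A | __1[0]__1   read 0 → write _, move -1, go to A
A | __[1]___1   read 1 → write #, move -1, go to A
A | _[_]#___1   read _ → write 1, move +1, go to A
A | _1[#]___1   read # → write 0, move +1, go to C
C | _10[_]__1   read _ → write 0, move +1, go to A
A | _100[_]_1   read _ → write 1, move +1, go to A
A | _1001[_]1   read _ → write 1, move +1, go to A
A | _10011[1]   read 1 → write #, move -1, go to A
A | _1001[1]#   read 1 → write #, move -1, go to A
A | _100[1]##   read 1 → write #, move -1, go to A
A | _10[0]###   read 0 → write _, move -1, go to A
A | _1[0]_###   read 0 → write _, move -1, go to A
A | _[1]__###   read 1 → write #, move -1, go to A
A | [_]#__###   read _ → write 1, move +1, go to A
A | 1[#]__###   read # → write 0, move +1, go to C
C | 10[_]_###   read _ → write 0, move +1, go to A
A | 100[_]###   read _ → write 1, move +1, go to A
A | 1001[#]##   read # → write 0, move +1, go to C
C | 10010[#]#
The non-blank tape span at halt is 10010##.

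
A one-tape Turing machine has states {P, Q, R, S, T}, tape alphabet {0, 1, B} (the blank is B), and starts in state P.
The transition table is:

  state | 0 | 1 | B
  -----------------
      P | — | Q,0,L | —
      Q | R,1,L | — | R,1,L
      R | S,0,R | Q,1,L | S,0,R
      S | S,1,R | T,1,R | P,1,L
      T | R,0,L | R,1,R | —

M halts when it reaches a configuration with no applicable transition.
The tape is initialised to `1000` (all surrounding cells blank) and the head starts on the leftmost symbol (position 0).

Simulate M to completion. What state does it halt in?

Q

P | BBB[1]000B   read 1 → write 0, move L, go to Q
Q | BB[B]0000B   read B → write 1, move L, go to R
R | B[B]10000B   read B → write 0, move R, go to S
S | B0[1]0000B   read 1 → write 1, move R, go to T
T | B01[0]000B   read 0 → write 0, move L, go to R
R | B0[1]0000B   read 1 → write 1, move L, go to Q
Q | B[0]10000B   read 0 → write 1, move L, go to R
R | [B]110000B   read B → write 0, move R, go to S
S | 0[1]10000B   read 1 → write 1, move R, go to T
T | 01[1]0000B   read 1 → write 1, move R, go to R
R | 011[0]000B   read 0 → write 0, move R, go to S
S | 0110[0]00B   read 0 → write 1, move R, go to S
S | 01101[0]0B   read 0 → write 1, move R, go to S
S | 011011[0]B   read 0 → write 1, move R, go to S
S | 0110111[B]   read B → write 1, move L, go to P
P | 011011[1]1   read 1 → write 0, move L, go to Q
Q | 01101[1]01
No transition is defined for (Q, 1); M halts in state Q.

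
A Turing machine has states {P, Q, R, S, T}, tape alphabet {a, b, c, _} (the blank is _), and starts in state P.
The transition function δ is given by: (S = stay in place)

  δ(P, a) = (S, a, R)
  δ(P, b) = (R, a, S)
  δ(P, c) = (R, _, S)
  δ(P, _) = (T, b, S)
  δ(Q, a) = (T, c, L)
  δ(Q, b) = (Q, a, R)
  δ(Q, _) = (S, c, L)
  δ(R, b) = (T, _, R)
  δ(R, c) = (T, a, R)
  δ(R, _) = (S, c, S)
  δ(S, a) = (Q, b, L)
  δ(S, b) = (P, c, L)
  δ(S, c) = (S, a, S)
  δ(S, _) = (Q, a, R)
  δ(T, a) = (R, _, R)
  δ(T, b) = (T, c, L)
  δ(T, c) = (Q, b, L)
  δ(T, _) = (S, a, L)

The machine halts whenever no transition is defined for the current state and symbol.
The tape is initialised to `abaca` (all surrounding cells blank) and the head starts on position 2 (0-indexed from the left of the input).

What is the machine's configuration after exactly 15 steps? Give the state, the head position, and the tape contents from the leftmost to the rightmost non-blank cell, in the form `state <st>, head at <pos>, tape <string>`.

state=P head=2 tape=_ab[a]ca   (P,a)→(S,a,R)
state=S head=3 tape=_aba[c]a   (S,c)→(S,a,S)
state=S head=3 tape=_aba[a]a   (S,a)→(Q,b,L)
state=Q head=2 tape=_ab[a]ba   (Q,a)→(T,c,L)
state=T head=1 tape=_a[b]cba   (T,b)→(T,c,L)
state=T head=0 tape=_[a]ccba   (T,a)→(R,_,R)
state=R head=1 tape=__[c]cba   (R,c)→(T,a,R)
state=T head=2 tape=__a[c]ba   (T,c)→(Q,b,L)
state=Q head=1 tape=__[a]bba   (Q,a)→(T,c,L)
state=T head=0 tape=_[_]cbba   (T,_)→(S,a,L)
state=S head=-1 tape=[_]acbba   (S,_)→(Q,a,R)
state=Q head=0 tape=a[a]cbba   (Q,a)→(T,c,L)
state=T head=-1 tape=[a]ccbba   (T,a)→(R,_,R)
state=R head=0 tape=_[c]cbba   (R,c)→(T,a,R)
state=T head=1 tape=_a[c]bba   (T,c)→(Q,b,L)
state=Q head=0 tape=_[a]bbba
After 15 steps: state Q, head at 0, tape abbba.

state Q, head at 0, tape abbba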